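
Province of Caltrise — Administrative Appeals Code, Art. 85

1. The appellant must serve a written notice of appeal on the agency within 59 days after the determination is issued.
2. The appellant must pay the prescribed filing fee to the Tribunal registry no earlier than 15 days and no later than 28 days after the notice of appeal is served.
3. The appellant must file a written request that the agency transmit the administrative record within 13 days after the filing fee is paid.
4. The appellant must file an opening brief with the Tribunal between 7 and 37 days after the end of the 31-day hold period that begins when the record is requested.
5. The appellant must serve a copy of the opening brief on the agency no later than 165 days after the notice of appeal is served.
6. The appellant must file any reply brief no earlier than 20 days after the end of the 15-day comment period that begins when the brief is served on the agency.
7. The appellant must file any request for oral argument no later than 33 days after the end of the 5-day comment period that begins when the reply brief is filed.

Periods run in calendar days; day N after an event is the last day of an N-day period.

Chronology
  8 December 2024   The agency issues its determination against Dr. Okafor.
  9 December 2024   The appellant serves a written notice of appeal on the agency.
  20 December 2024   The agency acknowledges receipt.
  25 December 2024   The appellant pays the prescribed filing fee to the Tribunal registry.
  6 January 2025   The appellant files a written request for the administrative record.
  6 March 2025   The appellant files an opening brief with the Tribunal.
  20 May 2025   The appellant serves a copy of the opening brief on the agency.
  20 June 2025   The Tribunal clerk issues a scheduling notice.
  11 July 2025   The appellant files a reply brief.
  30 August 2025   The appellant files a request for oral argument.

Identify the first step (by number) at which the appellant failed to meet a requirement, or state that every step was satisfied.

Step 1 — counting 59 days from 8 December 2024 (when the determination is issued) gives a deadline of 5 February 2025; 9 December 2024 is within that limit.
Step 2 — 15 and 28 days from 9 December 2024 (when the notice of appeal is served) are 24 December 2024 and 6 January 2025 respectively; 25 December 2024 falls inside that range.
Step 3 — counting 13 days from 25 December 2024 (when the filing fee is paid) gives a deadline of 7 January 2025; done 6 January 2025 — timely.
Step 4 — 7 and 37 days from 6 February 2025 (end of the 31-day hold period, which began when the record is requested on 6 January 2025) are 13 February 2025 and 15 March 2025 respectively; done 6 March 2025 — within the window.
Step 5 — counting 165 days from 9 December 2024 (when the notice of appeal is served) gives a deadline of 23 May 2025; done 20 May 2025 — timely.
Step 6 — must wait 20 days from 4 June 2025 (end of the 15-day comment period, which began when the brief is served on the agency on 20 May 2025), so not before 24 June 2025; done 11 July 2025 — permitted.
Step 7 — counting 33 days from 16 July 2025 (end of the 5-day comment period, which began when the reply brief is filed on 11 July 2025) gives a deadline of 18 August 2025; done 30 August 2025 — 12 days late.
Later steps need not be reached.

Step 7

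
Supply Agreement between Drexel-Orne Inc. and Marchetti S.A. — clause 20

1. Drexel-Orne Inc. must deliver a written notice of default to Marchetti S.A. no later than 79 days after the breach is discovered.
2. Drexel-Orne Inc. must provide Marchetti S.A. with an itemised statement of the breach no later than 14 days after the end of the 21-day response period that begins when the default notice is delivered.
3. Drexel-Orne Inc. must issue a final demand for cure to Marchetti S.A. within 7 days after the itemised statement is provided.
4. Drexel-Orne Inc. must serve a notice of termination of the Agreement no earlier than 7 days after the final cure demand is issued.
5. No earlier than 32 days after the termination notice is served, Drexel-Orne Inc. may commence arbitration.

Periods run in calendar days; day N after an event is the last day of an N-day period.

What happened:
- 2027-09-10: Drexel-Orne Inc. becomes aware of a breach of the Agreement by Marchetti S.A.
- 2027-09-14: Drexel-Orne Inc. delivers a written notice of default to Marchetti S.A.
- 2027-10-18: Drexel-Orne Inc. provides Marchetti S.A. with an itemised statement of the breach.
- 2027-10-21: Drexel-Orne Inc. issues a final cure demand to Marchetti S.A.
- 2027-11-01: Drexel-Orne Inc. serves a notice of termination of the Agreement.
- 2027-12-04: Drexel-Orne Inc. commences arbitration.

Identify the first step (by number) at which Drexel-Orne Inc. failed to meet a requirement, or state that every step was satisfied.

None — every step was satisfied

(1) due by 2027-09-10 + 79 days = 2027-11-28; completed 2027-09-14, before the deadline.
(2) due by 2027-10-05 + 14 days = 2027-10-19; 2027-10-18 is within that limit.
(3) due by 2027-10-18 + 7 days = 2027-10-25; 2027-10-21 is within that limit.
(4) permitted from 2027-10-21 + 7 days = 2027-10-28 onward; 2027-11-01 is on or after that date.
(5) permitted from 2027-11-01 + 32 days = 2027-12-03 onward; done 2027-12-04, after the minimum wait.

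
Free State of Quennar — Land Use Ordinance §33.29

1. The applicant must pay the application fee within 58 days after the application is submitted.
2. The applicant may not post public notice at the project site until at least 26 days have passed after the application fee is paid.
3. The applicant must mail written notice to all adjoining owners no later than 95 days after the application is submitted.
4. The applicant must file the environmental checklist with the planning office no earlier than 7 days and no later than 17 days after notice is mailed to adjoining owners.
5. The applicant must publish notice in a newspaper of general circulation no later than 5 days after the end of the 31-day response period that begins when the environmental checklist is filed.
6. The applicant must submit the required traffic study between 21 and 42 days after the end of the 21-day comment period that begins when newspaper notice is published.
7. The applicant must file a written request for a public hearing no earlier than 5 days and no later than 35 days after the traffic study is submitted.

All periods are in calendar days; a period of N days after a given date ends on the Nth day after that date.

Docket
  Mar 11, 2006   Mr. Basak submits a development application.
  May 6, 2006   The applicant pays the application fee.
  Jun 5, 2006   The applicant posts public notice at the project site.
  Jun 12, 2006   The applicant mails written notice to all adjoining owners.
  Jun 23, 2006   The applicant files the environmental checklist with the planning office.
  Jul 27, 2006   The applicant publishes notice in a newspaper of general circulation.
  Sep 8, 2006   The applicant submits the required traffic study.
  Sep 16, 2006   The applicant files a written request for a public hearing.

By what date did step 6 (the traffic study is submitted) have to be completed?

Sep 28, 2006

Newspaper notice is published on Jul 27, 2006; the 21-day comment period therefore ends Aug 17, 2006, and step 6 runs from that date. The window is 21–42 days after Aug 17, 2006; it closes on Sep 28, 2006.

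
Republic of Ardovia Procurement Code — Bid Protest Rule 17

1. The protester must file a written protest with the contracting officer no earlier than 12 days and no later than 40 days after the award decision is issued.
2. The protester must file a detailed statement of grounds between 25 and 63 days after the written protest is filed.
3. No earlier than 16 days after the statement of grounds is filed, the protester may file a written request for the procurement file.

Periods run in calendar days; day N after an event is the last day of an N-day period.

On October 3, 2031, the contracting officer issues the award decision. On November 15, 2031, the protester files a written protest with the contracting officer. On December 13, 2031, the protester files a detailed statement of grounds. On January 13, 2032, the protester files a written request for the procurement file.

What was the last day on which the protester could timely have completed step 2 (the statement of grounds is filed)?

Step 2 runs from November 15, 2031, when the written protest is filed. The window is 25–63 days after November 15, 2031; it closes on January 17, 2032.

January 17, 2032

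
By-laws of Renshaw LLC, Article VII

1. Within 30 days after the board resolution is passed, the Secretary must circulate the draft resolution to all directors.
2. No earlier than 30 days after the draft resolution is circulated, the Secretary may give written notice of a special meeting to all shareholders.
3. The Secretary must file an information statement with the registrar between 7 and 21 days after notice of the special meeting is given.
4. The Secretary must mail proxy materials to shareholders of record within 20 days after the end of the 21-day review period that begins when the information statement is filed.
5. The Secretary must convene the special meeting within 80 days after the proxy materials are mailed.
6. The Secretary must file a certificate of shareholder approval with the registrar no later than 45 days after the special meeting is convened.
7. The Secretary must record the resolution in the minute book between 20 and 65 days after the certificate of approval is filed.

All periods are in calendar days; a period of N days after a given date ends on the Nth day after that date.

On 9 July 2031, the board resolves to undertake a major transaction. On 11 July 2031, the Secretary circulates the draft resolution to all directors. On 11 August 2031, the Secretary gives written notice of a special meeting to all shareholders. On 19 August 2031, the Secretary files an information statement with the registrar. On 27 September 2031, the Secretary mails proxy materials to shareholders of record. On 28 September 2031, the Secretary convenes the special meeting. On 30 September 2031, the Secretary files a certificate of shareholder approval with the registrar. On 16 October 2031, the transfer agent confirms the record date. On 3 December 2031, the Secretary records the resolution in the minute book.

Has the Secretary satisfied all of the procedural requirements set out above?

Step 1 — counting 30 days from 9 July 2031 (when the board resolution is passed) gives a deadline of 8 August 2031; done 11 July 2031 — timely.
Step 2 — must wait 30 days from 11 July 2031 (when the draft resolution is circulated), so not before 10 August 2031; done 11 August 2031, after the minimum wait.
Step 3 — 7 and 21 days from 11 August 2031 (when notice of the special meeting is given) are 18 August 2031 and 1 September 2031 respectively; done 19 August 2031, which is between those dates.
Step 4 — counting 20 days from 9 September 2031 (end of the 21-day review period, which began when the information statement is filed on 19 August 2031) gives a deadline of 29 September 2031; done 27 September 2031 — timely.
Step 5 — counting 80 days from 27 September 2031 (when the proxy materials are mailed) gives a deadline of 16 December 2031; 28 September 2031 is within that limit.
Step 6 — counting 45 days from 28 September 2031 (when the special meeting is convened) gives a deadline of 12 November 2031; done 30 September 2031 — timely.
Step 7 — 20 and 65 days from 30 September 2031 (when the certificate of approval is filed) are 20 October 2031 and 4 December 2031 respectively; done 3 December 2031, which is between those dates.

Yes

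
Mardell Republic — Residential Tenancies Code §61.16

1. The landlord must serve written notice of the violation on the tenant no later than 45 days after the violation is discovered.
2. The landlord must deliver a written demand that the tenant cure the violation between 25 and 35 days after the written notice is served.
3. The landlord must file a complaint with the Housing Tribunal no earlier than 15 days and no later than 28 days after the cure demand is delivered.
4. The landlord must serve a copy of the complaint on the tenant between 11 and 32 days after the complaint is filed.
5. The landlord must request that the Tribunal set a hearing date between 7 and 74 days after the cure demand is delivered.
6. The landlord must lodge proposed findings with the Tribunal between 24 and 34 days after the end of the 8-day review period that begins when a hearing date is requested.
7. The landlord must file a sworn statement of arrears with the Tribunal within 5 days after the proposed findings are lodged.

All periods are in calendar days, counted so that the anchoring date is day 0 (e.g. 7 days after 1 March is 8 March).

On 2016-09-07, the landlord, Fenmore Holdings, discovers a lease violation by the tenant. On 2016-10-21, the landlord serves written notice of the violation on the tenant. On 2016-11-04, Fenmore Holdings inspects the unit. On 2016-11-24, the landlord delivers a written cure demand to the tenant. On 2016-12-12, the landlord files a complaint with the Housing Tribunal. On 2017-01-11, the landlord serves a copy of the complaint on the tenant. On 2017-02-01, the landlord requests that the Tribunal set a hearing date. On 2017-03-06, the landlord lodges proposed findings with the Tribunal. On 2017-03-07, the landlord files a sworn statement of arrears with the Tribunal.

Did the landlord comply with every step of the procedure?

Yes

(1) due by 2016-09-07 + 45 days = 2016-10-22; done 2016-10-21 — timely.
(2) the permitted window runs from 2016-10-21 + 25 = 2016-11-15 to 2016-10-21 + 35 = 2016-11-25; 2016-11-24 falls inside that range.
(3) the permitted window runs from 2016-11-24 + 15 = 2016-12-09 to 2016-11-24 + 28 = 2016-12-22; done 2016-12-12, which is between those dates.
(4) the permitted window runs from 2016-12-12 + 11 = 2016-12-23 to 2016-12-12 + 32 = 2017-01-13; done 2017-01-11 — within the window.
(5) the permitted window runs from 2016-11-24 + 7 = 2016-12-01 to 2016-11-24 + 74 = 2017-02-06; done 2017-02-01 — within the window.
(6) the permitted window runs from 2017-02-09 + 24 = 2017-03-05 to 2017-02-09 + 34 = 2017-03-15; 2017-03-06 falls inside that range.
(7) due by 2017-03-06 + 5 days = 2017-03-11; completed 2017-03-07, before the deadline.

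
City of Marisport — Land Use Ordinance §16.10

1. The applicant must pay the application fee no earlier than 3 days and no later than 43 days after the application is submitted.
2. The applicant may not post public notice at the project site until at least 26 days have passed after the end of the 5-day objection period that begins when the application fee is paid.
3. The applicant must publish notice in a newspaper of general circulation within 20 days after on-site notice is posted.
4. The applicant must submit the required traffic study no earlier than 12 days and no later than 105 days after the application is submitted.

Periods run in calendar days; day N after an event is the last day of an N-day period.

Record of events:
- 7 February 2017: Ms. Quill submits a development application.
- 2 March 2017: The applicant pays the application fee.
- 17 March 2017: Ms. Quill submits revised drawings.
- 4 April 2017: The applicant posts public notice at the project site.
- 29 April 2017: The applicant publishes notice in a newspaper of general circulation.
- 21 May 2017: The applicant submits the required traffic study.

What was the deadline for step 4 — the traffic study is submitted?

Step 4 runs from 7 February 2017, when the application is submitted. The window is 12–105 days after 7 February 2017; it closes on 23 May 2017.

23 May 2017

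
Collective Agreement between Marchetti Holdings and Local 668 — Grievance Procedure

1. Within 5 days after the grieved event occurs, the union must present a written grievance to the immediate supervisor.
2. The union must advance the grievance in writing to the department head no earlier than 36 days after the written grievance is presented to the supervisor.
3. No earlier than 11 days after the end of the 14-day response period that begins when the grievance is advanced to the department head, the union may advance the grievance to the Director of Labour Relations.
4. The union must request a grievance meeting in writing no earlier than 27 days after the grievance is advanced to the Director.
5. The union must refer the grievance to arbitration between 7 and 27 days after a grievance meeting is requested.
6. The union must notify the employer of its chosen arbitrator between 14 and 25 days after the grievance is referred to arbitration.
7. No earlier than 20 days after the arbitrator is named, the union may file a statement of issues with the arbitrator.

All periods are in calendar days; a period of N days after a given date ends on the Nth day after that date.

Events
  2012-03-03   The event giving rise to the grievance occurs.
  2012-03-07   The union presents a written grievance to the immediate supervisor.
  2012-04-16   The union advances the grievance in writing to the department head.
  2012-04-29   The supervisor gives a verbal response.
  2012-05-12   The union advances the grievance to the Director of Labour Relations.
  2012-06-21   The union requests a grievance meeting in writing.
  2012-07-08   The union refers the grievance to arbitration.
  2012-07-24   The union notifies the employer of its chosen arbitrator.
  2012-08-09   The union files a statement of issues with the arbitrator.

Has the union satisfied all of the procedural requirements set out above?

No

Step 1 — counting 5 days from 2012-03-03 (when the grieved event occurs) gives a deadline of 2012-03-08; 2012-03-07 is within that limit.
Step 2 — must wait 36 days from 2012-03-07 (when the written grievance is presented to the supervisor), so not before 2012-04-12; 2012-04-16 is on or after that date.
Step 3 — must wait 11 days from 2012-04-30 (end of the 14-day response period, which began when the grievance is advanced to the department head on 2012-04-16), so not before 2012-05-11; 2012-05-12 is on or after that date.
Step 4 — must wait 27 days from 2012-05-12 (when the grievance is advanced to the Director), so not before 2012-06-08; done 2012-06-21, after the minimum wait.
Step 5 — 7 and 27 days from 2012-06-21 (when a grievance meeting is requested) are 2012-06-28 and 2012-07-18 respectively; done 2012-07-08, which is between those dates.
Step 6 — 14 and 25 days from 2012-07-08 (when the grievance is referred to arbitration) are 2012-07-22 and 2012-08-02 respectively; 2012-07-24 falls inside that range.
Step 7 — must wait 20 days from 2012-07-24 (when the arbitrator is named), so not before 2012-08-13; acted on 2012-08-09, 4 days prematurely.
Later steps need not be reached.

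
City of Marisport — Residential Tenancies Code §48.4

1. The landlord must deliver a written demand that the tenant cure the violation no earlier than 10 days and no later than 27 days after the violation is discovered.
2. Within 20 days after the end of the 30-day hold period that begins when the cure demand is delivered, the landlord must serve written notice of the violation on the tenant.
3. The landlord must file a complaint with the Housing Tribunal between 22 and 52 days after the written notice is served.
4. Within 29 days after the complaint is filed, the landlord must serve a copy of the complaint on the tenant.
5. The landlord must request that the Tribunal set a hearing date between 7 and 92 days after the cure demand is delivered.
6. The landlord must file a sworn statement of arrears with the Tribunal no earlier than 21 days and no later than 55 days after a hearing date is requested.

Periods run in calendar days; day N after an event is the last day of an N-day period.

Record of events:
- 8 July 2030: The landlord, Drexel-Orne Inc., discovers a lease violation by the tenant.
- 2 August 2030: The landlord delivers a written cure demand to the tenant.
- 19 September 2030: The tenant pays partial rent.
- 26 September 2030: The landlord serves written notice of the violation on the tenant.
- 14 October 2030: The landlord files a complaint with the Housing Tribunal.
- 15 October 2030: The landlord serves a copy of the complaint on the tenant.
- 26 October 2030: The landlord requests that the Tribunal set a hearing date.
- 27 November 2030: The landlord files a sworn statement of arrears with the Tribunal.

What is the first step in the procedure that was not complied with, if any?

Step 2

Step 1 — 10 and 27 days from 8 July 2030 (when the violation is discovered) are 18 July 2030 and 4 August 2030 respectively; done 2 August 2030 — within the window.
Step 2 — counting 20 days from 1 September 2030 (end of the 30-day hold period, which began when the cure demand is delivered on 2 August 2030) gives a deadline of 21 September 2030; done 26 September 2030 — 5 days late.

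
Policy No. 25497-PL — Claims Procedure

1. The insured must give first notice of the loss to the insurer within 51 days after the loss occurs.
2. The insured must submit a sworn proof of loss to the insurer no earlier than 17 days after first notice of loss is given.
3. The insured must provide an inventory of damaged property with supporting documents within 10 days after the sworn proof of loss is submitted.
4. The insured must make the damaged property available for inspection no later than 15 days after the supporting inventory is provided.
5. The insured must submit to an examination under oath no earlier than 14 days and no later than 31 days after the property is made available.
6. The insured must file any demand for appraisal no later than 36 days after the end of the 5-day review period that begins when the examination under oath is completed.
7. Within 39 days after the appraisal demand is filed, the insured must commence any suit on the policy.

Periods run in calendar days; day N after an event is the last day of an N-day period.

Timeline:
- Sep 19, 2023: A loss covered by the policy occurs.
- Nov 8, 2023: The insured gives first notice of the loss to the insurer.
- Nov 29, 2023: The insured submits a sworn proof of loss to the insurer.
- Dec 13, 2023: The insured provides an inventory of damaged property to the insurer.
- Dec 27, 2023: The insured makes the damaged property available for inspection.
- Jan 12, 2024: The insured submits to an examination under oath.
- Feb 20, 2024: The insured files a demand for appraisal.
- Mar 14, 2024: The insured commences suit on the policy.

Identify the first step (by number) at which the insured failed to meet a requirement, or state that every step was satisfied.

Step 3

Step 1 — counting 51 days from Sep 19, 2023 (when the loss occurs) gives a deadline of Nov 9, 2023; completed Nov 8, 2023, before the deadline.
Step 2 — must wait 17 days from Nov 8, 2023 (when first notice of loss is given), so not before Nov 25, 2023; done Nov 29, 2023, after the minimum wait.
Step 3 — counting 10 days from Nov 29, 2023 (when the sworn proof of loss is submitted) gives a deadline of Dec 9, 2023; done Dec 13, 2023 — 4 days late.
No need to go further; step 3 was not satisfied.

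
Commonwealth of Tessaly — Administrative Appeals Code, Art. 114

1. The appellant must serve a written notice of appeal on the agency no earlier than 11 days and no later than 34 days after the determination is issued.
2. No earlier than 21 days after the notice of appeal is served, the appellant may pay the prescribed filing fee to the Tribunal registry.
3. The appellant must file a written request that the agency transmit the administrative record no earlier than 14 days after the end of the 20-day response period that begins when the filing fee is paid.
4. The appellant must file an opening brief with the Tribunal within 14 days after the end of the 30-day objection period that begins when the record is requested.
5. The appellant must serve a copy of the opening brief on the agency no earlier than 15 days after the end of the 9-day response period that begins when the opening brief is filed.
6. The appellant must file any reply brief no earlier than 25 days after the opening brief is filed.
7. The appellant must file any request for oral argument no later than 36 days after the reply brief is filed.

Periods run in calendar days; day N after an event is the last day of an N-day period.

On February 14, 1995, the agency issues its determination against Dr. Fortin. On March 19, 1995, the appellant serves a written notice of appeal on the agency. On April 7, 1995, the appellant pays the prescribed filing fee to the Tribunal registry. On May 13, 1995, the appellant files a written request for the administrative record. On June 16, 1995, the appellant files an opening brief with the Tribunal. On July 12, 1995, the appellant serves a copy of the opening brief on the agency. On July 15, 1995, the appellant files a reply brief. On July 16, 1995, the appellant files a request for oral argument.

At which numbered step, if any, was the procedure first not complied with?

Step 2

Step 1 — 11 and 34 days from February 14, 1995 (when the determination is issued) are February 25, 1995 and March 20, 1995 respectively; done March 19, 1995, which is between those dates.
Step 2 — must wait 21 days from March 19, 1995 (when the notice of appeal is served), so not before April 9, 1995; April 7, 1995 is 2 days before the earliest permitted date.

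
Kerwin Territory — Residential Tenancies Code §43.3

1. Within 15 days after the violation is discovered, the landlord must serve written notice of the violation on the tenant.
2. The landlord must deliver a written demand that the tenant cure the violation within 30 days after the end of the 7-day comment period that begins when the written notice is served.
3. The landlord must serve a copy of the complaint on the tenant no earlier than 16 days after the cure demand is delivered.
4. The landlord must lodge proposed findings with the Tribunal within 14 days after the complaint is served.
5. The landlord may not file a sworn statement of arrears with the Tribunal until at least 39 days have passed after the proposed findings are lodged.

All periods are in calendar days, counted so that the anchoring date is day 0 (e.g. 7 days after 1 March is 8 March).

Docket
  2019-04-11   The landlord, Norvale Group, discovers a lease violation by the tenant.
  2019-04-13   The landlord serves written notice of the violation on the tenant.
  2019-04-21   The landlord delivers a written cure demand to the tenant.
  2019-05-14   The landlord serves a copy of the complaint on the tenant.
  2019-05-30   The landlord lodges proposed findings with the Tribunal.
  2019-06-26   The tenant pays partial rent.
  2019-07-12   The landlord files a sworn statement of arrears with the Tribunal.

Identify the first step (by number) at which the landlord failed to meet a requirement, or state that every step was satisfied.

Step 4

(1) due by 2019-04-11 + 15 days = 2019-04-26; completed 2019-04-13, before the deadline.
(2) due by 2019-04-20 + 30 days = 2019-05-20; 2019-04-21 is within that limit.
(3) permitted from 2019-04-21 + 16 days = 2019-05-07 onward; 2019-05-14 is on or after that date.
(4) due by 2019-05-14 + 14 days = 2019-05-28; done 2019-05-30 — 2 days late.
The procedure was therefore not followed at step 4.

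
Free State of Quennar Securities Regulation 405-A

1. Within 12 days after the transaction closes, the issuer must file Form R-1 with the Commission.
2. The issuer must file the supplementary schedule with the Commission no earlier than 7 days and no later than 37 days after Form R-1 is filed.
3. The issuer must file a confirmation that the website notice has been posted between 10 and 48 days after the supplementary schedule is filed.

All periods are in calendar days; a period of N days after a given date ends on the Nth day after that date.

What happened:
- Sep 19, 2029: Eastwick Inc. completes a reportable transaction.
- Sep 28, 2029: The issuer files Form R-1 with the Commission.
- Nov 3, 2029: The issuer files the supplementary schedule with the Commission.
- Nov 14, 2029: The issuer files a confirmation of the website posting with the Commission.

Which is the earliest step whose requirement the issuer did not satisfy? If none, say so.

(1) due by Sep 19, 2029 + 12 days = Oct 1, 2029; done Sep 28, 2029 — timely.
(2) the permitted window runs from Sep 28, 2029 + 7 = Oct 5, 2029 to Sep 28, 2029 + 37 = Nov 4, 2029; done Nov 3, 2029 — within the window.
(3) the permitted window runs from Nov 3, 2029 + 10 = Nov 13, 2029 to Nov 3, 2029 + 48 = Dec 21, 2029; Nov 14, 2029 falls inside that range.

None — every step was satisfied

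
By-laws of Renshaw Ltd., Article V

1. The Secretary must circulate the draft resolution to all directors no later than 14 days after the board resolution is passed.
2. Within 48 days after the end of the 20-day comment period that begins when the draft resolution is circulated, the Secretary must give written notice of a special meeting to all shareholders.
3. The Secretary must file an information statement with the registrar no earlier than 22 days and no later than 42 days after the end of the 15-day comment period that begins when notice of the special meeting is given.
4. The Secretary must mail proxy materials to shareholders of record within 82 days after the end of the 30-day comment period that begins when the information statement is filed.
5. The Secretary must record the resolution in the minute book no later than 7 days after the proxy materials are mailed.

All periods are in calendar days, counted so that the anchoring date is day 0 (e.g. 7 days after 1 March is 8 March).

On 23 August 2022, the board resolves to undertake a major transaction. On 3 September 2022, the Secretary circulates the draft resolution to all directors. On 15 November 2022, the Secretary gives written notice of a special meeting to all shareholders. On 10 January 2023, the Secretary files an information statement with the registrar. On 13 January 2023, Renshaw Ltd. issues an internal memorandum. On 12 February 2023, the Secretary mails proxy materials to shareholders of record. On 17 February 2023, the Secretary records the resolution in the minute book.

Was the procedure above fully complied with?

(1) due by 23 August 2022 + 14 days = 6 September 2022; completed 3 September 2022, before the deadline.
(2) due by 23 September 2022 + 48 days = 10 November 2022; done 15 November 2022 — 5 days late.
That is the first point of non-compliance.

No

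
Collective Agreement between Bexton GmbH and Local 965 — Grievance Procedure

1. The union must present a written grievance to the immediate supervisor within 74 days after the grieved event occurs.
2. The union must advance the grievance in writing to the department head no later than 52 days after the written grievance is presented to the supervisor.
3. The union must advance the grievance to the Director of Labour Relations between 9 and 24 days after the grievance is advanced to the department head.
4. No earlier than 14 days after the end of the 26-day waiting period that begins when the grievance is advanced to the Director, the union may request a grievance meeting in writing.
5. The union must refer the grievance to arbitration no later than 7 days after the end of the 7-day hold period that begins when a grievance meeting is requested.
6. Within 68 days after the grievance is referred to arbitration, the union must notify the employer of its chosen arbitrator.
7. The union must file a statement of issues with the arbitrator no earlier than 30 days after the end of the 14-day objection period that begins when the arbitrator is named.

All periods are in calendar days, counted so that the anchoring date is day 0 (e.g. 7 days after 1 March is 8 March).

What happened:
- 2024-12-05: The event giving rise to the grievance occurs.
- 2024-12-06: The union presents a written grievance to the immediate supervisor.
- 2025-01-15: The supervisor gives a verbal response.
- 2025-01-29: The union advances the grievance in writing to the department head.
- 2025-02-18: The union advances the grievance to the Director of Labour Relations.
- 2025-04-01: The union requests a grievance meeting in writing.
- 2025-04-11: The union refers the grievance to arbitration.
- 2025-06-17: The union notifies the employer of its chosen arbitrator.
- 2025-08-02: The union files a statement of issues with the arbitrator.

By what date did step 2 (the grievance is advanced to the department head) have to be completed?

2025-01-27

Step 2 runs from 2024-12-06, when the written grievance is presented to the supervisor. 52 days after 2024-12-06 is 2025-01-27.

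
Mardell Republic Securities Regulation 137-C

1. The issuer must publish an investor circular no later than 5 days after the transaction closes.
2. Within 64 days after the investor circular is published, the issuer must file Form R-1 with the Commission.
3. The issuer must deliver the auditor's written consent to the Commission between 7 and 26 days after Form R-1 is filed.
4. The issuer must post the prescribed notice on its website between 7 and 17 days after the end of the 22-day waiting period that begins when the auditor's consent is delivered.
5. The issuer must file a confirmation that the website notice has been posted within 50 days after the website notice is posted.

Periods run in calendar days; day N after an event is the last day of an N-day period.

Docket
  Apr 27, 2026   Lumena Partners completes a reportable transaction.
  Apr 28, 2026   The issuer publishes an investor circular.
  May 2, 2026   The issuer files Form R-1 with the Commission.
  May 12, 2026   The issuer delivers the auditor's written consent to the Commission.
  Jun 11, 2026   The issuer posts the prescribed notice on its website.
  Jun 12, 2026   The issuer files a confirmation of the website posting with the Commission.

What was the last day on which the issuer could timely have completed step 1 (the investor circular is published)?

Step 1 runs from Apr 27, 2026, when the transaction closes. 5 days after Apr 27, 2026 is May 2, 2026.

May 2, 2026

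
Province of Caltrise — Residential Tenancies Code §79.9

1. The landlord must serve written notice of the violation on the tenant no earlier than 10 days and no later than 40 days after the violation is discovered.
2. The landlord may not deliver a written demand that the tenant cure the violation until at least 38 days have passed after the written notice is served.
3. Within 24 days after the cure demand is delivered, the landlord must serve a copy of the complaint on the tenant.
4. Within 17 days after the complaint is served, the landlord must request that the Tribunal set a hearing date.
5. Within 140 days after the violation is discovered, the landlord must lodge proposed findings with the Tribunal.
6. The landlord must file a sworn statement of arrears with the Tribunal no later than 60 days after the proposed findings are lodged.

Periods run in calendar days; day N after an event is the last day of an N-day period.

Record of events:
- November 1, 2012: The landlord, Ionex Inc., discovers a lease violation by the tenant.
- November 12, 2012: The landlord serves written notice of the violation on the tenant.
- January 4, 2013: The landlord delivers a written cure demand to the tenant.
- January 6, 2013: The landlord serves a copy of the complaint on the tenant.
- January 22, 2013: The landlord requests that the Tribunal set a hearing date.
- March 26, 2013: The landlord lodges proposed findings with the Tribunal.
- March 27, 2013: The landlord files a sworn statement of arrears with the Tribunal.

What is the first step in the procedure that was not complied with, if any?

Step 1 — 10 and 40 days from November 1, 2012 (when the violation is discovered) are November 11, 2012 and December 11, 2012 respectively; November 12, 2012 falls inside that range.
Step 2 — must wait 38 days from November 12, 2012 (when the written notice is served), so not before December 20, 2012; done January 4, 2013 — permitted.
Step 3 — counting 24 days from January 4, 2013 (when the cure demand is delivered) gives a deadline of January 28, 2013; done January 6, 2013 — timely.
Step 4 — counting 17 days from January 6, 2013 (when the complaint is served) gives a deadline of January 23, 2013; done January 22, 2013 — timely.
Step 5 — counting 140 days from November 1, 2012 (when the violation is discovered) gives a deadline of March 21, 2013; March 26, 2013 misses that deadline by 5 days.
The analysis stops there.

Step 5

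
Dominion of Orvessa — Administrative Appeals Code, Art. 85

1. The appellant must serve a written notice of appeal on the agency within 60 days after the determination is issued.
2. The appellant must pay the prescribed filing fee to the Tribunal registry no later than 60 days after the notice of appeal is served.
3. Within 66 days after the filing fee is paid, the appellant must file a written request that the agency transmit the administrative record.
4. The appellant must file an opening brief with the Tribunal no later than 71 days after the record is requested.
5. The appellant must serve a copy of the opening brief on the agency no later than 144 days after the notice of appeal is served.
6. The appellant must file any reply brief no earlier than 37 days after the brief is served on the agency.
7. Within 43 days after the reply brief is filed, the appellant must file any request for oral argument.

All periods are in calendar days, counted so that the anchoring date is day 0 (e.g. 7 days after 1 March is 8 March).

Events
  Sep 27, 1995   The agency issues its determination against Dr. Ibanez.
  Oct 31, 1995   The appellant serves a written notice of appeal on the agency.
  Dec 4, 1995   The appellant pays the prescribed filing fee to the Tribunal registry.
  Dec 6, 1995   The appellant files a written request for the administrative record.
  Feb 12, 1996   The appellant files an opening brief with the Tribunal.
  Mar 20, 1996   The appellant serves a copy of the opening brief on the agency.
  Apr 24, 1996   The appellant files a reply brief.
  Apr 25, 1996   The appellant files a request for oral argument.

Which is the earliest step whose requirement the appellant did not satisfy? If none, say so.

Step 6

Step 1: 60 days after Sep 27, 1995 (when the determination is issued) is Nov 26, 1995; Oct 31, 1995 is within that limit.
Step 2: 60 days after Oct 31, 1995 (when the notice of appeal is served) is Dec 30, 1995; Dec 4, 1995 is within that limit.
Step 3: 66 days after Dec 4, 1995 (when the filing fee is paid) is Feb 8, 1996; completed Dec 6, 1995, before the deadline.
Step 4: 71 days after Dec 6, 1995 (when the record is requested) is Feb 15, 1996; done Feb 12, 1996 — timely.
Step 5: 144 days after Oct 31, 1995 (when the notice of appeal is served) is Mar 23, 1996; done Mar 20, 1996 — timely.
Step 6: the earliest permitted date is 37 days after Mar 20, 1996 (when the brief is served on the agency), i.e. Apr 26, 1996; done Apr 24, 1996 — 2 days too early.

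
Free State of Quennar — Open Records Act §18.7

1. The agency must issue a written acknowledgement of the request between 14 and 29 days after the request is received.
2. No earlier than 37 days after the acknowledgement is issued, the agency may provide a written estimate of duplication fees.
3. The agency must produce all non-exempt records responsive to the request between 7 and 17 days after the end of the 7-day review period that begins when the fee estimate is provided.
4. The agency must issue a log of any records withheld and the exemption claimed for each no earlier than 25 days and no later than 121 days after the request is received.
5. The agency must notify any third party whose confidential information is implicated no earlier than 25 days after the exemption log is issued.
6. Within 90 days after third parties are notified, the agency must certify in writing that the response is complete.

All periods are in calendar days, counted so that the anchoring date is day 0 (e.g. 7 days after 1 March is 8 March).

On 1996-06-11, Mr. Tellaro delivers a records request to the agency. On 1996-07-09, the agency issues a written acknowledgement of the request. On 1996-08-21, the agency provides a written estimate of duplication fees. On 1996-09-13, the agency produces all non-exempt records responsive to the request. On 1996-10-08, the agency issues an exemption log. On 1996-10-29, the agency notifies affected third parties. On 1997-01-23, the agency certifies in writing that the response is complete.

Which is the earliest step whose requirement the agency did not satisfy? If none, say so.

Step 5

Step 1: the window is 14–29 days after 1996-06-11 (when the request is received), so 1996-06-25 through 1996-07-10; done 1996-07-09, which is between those dates.
Step 2: the earliest permitted date is 37 days after 1996-07-09 (when the acknowledgement is issued), i.e. 1996-08-15; done 1996-08-21 — permitted.
Step 3: the window is 7–17 days after 1996-08-28 (end of the 7-day review period, which began when the fee estimate is provided on 1996-08-21), so 1996-09-04 through 1996-09-14; done 1996-09-13 — within the window.
Step 4: the window is 25–121 days after 1996-06-11 (when the request is received), so 1996-07-06 through 1996-10-10; done 1996-10-08, which is between those dates.
Step 5: the earliest permitted date is 25 days after 1996-10-08 (when the exemption log is issued), i.e. 1996-11-02; acted on 1996-10-29, 4 days prematurely.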